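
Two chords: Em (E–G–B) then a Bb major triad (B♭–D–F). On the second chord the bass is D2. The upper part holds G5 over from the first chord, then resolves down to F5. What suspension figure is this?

4–3 suspension.

At the second chord the bass is D2. The suspended G5 lies a fourth above the bass; after resolving down by step to F5, the interval above the bass becomes a third.
Suspension figures are named by those two intervals: 4–3.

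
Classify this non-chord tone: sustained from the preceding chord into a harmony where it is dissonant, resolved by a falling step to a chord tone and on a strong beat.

Approach: by preparation — the pitch is first a chord tone, then held (tied or repeated) while the harmony changes under it. Departure: down by step. Metric position: strong.
A prepared dissonance that resolves downward by step — a suspension. (The same figure resolving upward would be a retardation.)

Suspension.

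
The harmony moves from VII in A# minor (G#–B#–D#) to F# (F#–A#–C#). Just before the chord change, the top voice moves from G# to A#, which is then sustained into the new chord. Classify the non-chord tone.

The harmony at that moment is G# major triad (G#, B#, D#); A# is not a chord tone.
It is approached by step up from G# and then sustained as the same pitch into the next harmony.
Arriving early and becoming a chord tone when the harmony changes — an anticipation.

A# is an anticipation.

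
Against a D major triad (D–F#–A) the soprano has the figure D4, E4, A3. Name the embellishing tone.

The harmony at that moment is D major triad (D, F#, A); E4 is not a chord tone.
It is approached by step up from D4 and left by leap down to A3.
Step in, leap out — an escape tone.

E4 is an escape tone.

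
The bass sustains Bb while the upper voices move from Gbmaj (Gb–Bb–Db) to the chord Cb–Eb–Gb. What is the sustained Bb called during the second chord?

The harmony at that moment is Cb major triad (Cb, Eb, Gb); Bb is not a chord tone.
It is held over (the same pitch as the preceding Bb) and then sustained as the same pitch into the next harmony.
Sustained through a change of harmony — a pedal tone.

Pedal tone (pedal point).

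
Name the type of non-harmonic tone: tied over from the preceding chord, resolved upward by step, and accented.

Approach: by preparation — the pitch is first a chord tone, then held (tied or repeated) while the harmony changes under it. Departure: up by step. Metric position: strong.
A prepared dissonance that resolves upward by step — a retardation. (The same figure resolving downward would be a suspension.)

Retardation.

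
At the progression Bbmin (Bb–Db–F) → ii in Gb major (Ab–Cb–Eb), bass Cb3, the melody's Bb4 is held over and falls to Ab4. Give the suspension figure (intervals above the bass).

At the second chord the bass is Cb3. The suspended Bb4 lies a seventh above the bass; after resolving down by step to Ab4, the interval above the bass becomes a sixth.
Suspension figures are named by those two intervals: 7–6.

7–6 suspension.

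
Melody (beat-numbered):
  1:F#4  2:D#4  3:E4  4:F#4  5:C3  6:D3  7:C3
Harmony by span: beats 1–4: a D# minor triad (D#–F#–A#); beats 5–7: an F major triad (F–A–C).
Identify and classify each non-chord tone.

The harmony at that moment is D# minor triad (D#, F#, A#); E4 is not a chord tone.
It is approached by step up from D#4 and left by step up to F#4.
Step in, step out in the same direction — a passing tone.
The harmony at that moment is F major triad (F, A, C); D3 is not a chord tone.
It is approached by step up from C3 and left by step down to C3.
Step away and step back to the same note — a neighbor tone (upper neighbor).

E4 (beat 3) — passing tone; D3 (beat 6) — neighbor tone.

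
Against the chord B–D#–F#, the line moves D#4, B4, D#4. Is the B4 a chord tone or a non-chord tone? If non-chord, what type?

B major triad contains B, D#, F#; B is the root, so it is a chord tone.

Chord tone (the root of B major triad).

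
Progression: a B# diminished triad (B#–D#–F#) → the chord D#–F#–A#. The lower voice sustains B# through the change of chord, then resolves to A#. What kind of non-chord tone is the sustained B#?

The harmony at that moment is D# minor triad (D#, F#, A#); B# is not a chord tone.
It is held over (the same pitch as the preceding B#) and left by step down to A#.
Held over from the previous chord and resolving down by step — a suspension.

B# is a suspension.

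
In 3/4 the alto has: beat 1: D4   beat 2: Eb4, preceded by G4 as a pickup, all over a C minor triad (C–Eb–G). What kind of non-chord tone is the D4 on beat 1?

The harmony at that moment is C minor triad (C, Eb, G); D4 is not a chord tone.
It is approached by leap down from G4 and left by step up to Eb4.
Leap in, step out, metrically accented — an appoggiatura.

Appoggiatura.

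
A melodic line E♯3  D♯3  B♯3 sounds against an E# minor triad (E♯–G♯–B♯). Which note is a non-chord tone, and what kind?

D♯3 is an escape tone.

The harmony at that moment is E♯ minor triad (E♯, G♯, B♯); D♯3 is not a chord tone.
It is approached by step down from E♯3 and left by leap up to B♯3.
Step in, leap out — an escape tone.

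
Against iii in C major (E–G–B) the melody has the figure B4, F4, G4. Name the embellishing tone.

The harmony at that moment is E minor triad (E, G, B); F4 is not a chord tone.
It is approached by leap down from B4 and left by step up to G4.
Leap in, step out — an appoggiatura.

F4 is an appoggiatura.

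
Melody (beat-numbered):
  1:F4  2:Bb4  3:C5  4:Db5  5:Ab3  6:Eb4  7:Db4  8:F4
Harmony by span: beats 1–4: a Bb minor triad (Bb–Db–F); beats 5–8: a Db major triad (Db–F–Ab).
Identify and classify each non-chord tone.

The harmony at that moment is Bb minor triad (Bb, Db, F); C5 is not a chord tone.
It is approached by step up from Bb4 and left by step up to Db5.
Step in, step out in the same direction — a passing tone.
The harmony at that moment is Db major triad (Db, F, Ab); Eb4 is not a chord tone.
It is approached by leap up from Ab3 and left by step down to Db4.
Leap in, step out — an appoggiatura.

C5 (beat 3) — passing tone; Eb4 (beat 6) — appoggiatura.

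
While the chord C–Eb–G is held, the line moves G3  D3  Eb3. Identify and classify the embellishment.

D3 is an appoggiatura.

The harmony at that moment is C minor triad (C, Eb, G); D3 is not a chord tone.
It is approached by leap down from G3 and left by step up to Eb3.
Leap in, step out — an appoggiatura.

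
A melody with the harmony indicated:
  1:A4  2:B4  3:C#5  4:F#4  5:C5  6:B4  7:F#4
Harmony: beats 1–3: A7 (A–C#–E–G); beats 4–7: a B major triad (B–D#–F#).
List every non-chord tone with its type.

B4 (beat 2) — passing tone; C5 (beat 5) — appoggiatura.

The harmony at that moment is A dominant seventh chord (A, C#, E, G); B4 is not a chord tone.
It is approached by step up from A4 and left by step up to C#5.
Step in, step out in the same direction — a passing tone.
The harmony at that moment is B major triad (B, D#, F#); C5 is not a chord tone.
It is approached by leap up from F#4 and left by step down to B4.
Leap in, step out — an appoggiatura.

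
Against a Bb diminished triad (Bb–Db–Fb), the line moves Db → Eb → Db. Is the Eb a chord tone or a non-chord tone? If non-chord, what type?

The harmony at that moment is Bb diminished triad (Bb, Db, Fb); Eb is not a chord tone.
It is approached by step up from Db and left by step down to Db.
Step away and step back to the same note — a neighbor tone (upper neighbor).

Non-chord tone — a neighbor tone.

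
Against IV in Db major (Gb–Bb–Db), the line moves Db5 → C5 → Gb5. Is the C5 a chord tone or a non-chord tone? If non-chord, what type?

Non-chord tone — an escape tone.

The harmony at that moment is Gb major triad (Gb, Bb, Db); C5 is not a chord tone.
It is approached by step down from Db5 and left by leap up to Gb5.
Step in, leap out — an escape tone.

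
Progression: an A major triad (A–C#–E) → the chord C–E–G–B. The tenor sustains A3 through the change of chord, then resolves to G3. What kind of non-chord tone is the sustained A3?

The harmony at that moment is C major seventh chord (C, E, G, B); A3 is not a chord tone.
It is held over (the same pitch as the preceding A3) and left by step down to G3.
Held over from the previous chord and resolving down by step — a suspension.

A3 is a suspension.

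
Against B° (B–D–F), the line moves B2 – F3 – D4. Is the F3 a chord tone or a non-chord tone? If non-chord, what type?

B diminished triad contains B, D, F; F is the fifth, so it is a chord tone.

Chord tone (the fifth of B diminished triad).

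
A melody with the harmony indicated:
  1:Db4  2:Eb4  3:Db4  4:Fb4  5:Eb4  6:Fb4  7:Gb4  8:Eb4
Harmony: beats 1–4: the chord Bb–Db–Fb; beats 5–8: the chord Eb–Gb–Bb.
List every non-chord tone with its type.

The harmony at that moment is Bb diminished triad (Bb, Db, Fb); Eb4 is not a chord tone.
It is approached by step up from Db4 and left by step down to Db4.
Step away and step back to the same note — a neighbor tone (upper neighbor).
The harmony at that moment is Eb minor triad (Eb, Gb, Bb); Fb4 is not a chord tone.
It is approached by step up from Eb4 and left by step up to Gb4.
Step in, step out in the same direction — a passing tone.

Eb4 (beat 2) — neighbor tone; Fb4 (beat 6) — passing tone.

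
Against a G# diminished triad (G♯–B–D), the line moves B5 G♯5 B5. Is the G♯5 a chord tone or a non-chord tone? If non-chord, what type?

Chord tone (the root of G# diminished triad).

G# diminished triad contains G♯, B, D; G♯ is the root, so it is a chord tone.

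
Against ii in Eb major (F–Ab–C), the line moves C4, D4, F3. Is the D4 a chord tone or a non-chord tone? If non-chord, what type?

The harmony at that moment is F minor triad (F, Ab, C); D4 is not a chord tone.
It is approached by step up from C4 and left by leap down to F3.
Step in, leap out — an escape tone.

Non-chord tone — an escape tone.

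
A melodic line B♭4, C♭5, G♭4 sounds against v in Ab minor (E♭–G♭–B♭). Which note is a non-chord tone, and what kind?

The harmony at that moment is E♭ minor triad (E♭, G♭, B♭); C♭5 is not a chord tone.
It is approached by step up from B♭4 and left by leap down to G♭4.
Step in, leap out — an escape tone.

C♭5 is an escape tone.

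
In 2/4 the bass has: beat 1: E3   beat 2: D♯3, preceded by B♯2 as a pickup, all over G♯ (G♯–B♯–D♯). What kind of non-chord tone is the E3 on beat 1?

The harmony at that moment is G♯ major triad (G♯, B♯, D♯); E3 is not a chord tone.
It is approached by leap up from B♯2 and left by step down to D♯3.
Leap in, step out, metrically accented — an appoggiatura.

Appoggiatura.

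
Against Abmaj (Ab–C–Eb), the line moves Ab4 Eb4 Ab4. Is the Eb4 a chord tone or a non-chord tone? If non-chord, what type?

Chord tone (the fifth of Ab major triad).

Ab major triad contains Ab, C, Eb; Eb is the fifth, so it is a chord tone.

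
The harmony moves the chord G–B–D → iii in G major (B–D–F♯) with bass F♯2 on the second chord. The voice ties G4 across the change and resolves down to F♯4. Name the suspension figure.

9–8 suspension.

At the second chord the bass is F♯2. The suspended G4 lies a ninth above the bass; after resolving down by step to F♯4, the interval above the bass becomes an octave.
Suspension figures are named by those two intervals: 9–8.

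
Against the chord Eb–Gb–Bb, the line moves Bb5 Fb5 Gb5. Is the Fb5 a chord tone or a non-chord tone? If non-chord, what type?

Non-chord tone — an appoggiatura.

The harmony at that moment is Eb minor triad (Eb, Gb, Bb); Fb5 is not a chord tone.
It is approached by leap down from Bb5 and left by step up to Gb5.
Leap in, step out — an appoggiatura.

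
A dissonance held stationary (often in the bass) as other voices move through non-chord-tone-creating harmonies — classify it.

Pedal tone.

Approach: none. Departure: none — a single pitch is sustained while the chords change around it, passing through harmonies that do not contain it.
No melodic motion at all; the dissonance is created entirely by the moving harmonies against the stationary note — a pedal tone (pedal point).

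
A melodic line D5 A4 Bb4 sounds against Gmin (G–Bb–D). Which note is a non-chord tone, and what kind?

The harmony at that moment is G minor triad (G, Bb, D); A4 is not a chord tone.
It is approached by leap down from D5 and left by step up to Bb4.
Leap in, step out — an appoggiatura.

A4 is an appoggiatura.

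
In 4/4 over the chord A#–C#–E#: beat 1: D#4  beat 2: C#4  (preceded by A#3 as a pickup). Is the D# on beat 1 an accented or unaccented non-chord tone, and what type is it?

Accented appoggiatura.

The harmony at that moment is A# minor triad (A#, C#, E#); D#4 is not a chord tone.
It is approached by leap up from A#3 and left by step down to C#4.
Leap in, step out — an appoggiatura.
It falls on the downbeat, so it is accented.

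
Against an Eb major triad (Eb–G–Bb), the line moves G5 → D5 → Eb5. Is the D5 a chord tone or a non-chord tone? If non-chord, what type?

The harmony at that moment is Eb major triad (Eb, G, Bb); D5 is not a chord tone.
It is approached by leap down from G5 and left by step up to Eb5.
Leap in, step out — an appoggiatura.

Non-chord tone — an appoggiatura.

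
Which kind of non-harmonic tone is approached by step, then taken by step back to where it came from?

Neighbor tone.

Approach: by step. Departure: by step in the opposite direction, back to the starting pitch.
Stepwise on both sides but reversing to return to the same chord tone — a neighbor tone. (Had it continued onward in the same direction it would be a passing tone instead.)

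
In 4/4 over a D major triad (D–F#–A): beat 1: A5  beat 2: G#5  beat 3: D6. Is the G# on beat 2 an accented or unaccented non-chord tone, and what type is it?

The harmony at that moment is D major triad (D, F#, A); G#5 is not a chord tone.
It is approached by step down from A5 and left by leap up to D6.
Step in, leap out — an escape tone.
It falls on a weak beat, so it is unaccented.

Unaccented escape tone.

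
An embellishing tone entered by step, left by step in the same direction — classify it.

Approach: by step. Departure: by step, continuing in the same direction.
Stepwise on both sides with no change of direction means the note fills in the space between two different chord tones — a passing tone. (Had it turned back to its starting note it would be a neighbor tone instead.)

Passing tone.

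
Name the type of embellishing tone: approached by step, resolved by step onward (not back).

Passing tone.

Approach: by step. Departure: by step, continuing in the same direction.
Stepwise on both sides with no change of direction means the note fills in the space between two different chord tones — a passing tone. (Had it turned back to its starting note it would be a neighbor tone instead.)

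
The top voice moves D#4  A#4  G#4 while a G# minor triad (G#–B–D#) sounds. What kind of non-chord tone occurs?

The harmony at that moment is G# minor triad (G#, B, D#); A#4 is not a chord tone.
It is approached by leap up from D#4 and left by step down to G#4.
Leap in, step out — an appoggiatura.

A#4 is an appoggiatura.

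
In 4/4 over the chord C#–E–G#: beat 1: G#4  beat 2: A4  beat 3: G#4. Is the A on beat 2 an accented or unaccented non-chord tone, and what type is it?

The harmony at that moment is C# minor triad (C#, E, G#); A4 is not a chord tone.
It is approached by step up from G#4 and left by step down to G#4.
Step away and step back to the same note — a neighbor tone (upper neighbor).
It falls on a weak beat, so it is unaccented.

Unaccented neighbor tone.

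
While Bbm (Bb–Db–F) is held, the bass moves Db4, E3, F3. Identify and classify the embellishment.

E3 is an appoggiatura.

The harmony at that moment is Bb minor triad (Bb, Db, F); E3 is not a chord tone.
It is approached by leap down from Db4 and left by step up to F3.
Leap in, step out — an appoggiatura.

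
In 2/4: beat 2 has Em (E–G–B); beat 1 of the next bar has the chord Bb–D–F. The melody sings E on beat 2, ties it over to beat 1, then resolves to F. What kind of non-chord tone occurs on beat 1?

The harmony at that moment is Bb major triad (Bb, D, F); E is not a chord tone.
It is held over (the same pitch as the preceding E) and left by step up to F.
Held over from the previous chord and resolving up by step — a retardation.

Retardation.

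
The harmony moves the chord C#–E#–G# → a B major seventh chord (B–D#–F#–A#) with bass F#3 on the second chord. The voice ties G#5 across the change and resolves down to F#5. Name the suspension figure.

9–8 suspension.

At the second chord the bass is F#3. The suspended G#5 lies a ninth above the bass; after resolving down by step to F#5, the interval above the bass becomes an octave.
Suspension figures are named by those two intervals: 9–8.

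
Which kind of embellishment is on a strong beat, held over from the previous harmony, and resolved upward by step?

Retardation.

Approach: by preparation — the pitch is first a chord tone, then held (tied or repeated) while the harmony changes under it. Departure: up by step. Metric position: strong.
A prepared dissonance that resolves upward by step — a retardation. (The same figure resolving downward would be a suspension.)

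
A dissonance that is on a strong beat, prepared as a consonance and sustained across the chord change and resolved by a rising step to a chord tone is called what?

Approach: by preparation — the pitch is first a chord tone, then held (tied or repeated) while the harmony changes under it. Departure: up by step. Metric position: strong.
A prepared dissonance that resolves upward by step — a retardation. (The same figure resolving downward would be a suspension.)

Retardation.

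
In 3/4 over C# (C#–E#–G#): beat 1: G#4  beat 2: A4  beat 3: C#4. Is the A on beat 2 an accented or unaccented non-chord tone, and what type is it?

Unaccented escape tone.

The harmony at that moment is C# major triad (C#, E#, G#); A4 is not a chord tone.
It is approached by step up from G#4 and left by leap down to C#4.
Step in, leap out — an escape tone.
It falls on a weak beat, so it is unaccented.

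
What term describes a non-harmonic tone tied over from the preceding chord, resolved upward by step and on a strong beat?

Approach: by preparation — the pitch is first a chord tone, then held (tied or repeated) while the harmony changes under it. Departure: up by step. Metric position: strong.
A prepared dissonance that resolves upward by step — a retardation. (The same figure resolving downward would be a suspension.)

Retardation.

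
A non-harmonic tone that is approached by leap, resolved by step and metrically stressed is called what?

Appoggiatura.

Approach: by leap. Departure: by step. Metric position: strong.
Leap in, step out, in a metrically strong position — an appoggiatura. (It is the mirror image of the escape tone, which steps in and leaps out from a weak position.)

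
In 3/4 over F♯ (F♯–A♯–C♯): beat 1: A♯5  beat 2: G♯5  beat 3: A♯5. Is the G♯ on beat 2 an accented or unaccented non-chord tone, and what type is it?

Unaccented neighbor tone.

The harmony at that moment is F♯ major triad (F♯, A♯, C♯); G♯5 is not a chord tone.
It is approached by step down from A♯5 and left by step up to A♯5.
Step away and step back to the same note — a neighbor tone (lower neighbor).
It falls on a weak beat, so it is unaccented.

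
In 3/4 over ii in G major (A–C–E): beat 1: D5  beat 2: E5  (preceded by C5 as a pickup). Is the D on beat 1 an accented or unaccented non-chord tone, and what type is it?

The harmony at that moment is A minor triad (A, C, E); D5 is not a chord tone.
It is approached by step up from C5 and left by step up to E5.
Step in, step out in the same direction — a passing tone.
It falls on the downbeat, so it is accented.

Accented passing tone.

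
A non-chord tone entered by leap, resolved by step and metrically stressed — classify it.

Appoggiatura.

Approach: by leap. Departure: by step. Metric position: strong.
Leap in, step out, in a metrically strong position — an appoggiatura. (It is the mirror image of the escape tone, which steps in and leaps out from a weak position.)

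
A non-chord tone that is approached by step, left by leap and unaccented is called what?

Approach: by step. Departure: by leap. Metric position: weak.
Step in, leap out, from a weak position — an escape tone (échappée). (It is the mirror image of the appoggiatura, which leaps in and steps out on a strong beat.)

Escape tone.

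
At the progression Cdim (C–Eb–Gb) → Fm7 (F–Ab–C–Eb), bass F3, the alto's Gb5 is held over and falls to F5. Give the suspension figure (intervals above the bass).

At the second chord the bass is F3. The suspended Gb5 lies a ninth above the bass; after resolving down by step to F5, the interval above the bass becomes an octave.
Suspension figures are named by those two intervals: 9–8.

9–8 suspension.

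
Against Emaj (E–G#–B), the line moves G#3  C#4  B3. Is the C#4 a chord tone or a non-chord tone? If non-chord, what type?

The harmony at that moment is E major triad (E, G#, B); C#4 is not a chord tone.
It is approached by leap up from G#3 and left by step down to B3.
Leap in, step out — an appoggiatura.

Non-chord tone — an appoggiatura.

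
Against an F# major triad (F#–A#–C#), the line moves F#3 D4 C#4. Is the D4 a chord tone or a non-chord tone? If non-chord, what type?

The harmony at that moment is F# major triad (F#, A#, C#); D4 is not a chord tone.
It is approached by leap up from F#3 and left by step down to C#4.
Leap in, step out — an appoggiatura.

Non-chord tone — an appoggiatura.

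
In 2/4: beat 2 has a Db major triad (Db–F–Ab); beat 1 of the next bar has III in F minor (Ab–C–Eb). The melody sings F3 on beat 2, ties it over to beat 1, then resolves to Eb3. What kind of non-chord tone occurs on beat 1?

Suspension.

The harmony at that moment is Ab major triad (Ab, C, Eb); F3 is not a chord tone.
It is held over (the same pitch as the preceding F3) and left by step down to Eb3.
Held over from the previous chord and resolving down by step — a suspension.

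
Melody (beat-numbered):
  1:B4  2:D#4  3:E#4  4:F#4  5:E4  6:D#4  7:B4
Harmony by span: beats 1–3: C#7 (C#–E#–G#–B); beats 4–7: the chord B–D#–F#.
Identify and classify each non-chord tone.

The harmony at that moment is C# dominant seventh chord (C#, E#, G#, B); D#4 is not a chord tone.
It is approached by leap down from B4 and left by step up to E#4.
Leap in, step out — an appoggiatura.
The harmony at that moment is B major triad (B, D#, F#); E4 is not a chord tone.
It is approached by step down from F#4 and left by step down to D#4.
Step in, step out in the same direction — a passing tone.

D#4 (beat 2) — appoggiatura; E4 (beat 5) — passing tone.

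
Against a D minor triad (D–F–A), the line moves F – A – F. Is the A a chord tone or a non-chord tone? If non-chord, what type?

D minor triad contains D, F, A; A is the fifth, so it is a chord tone.

Chord tone (the fifth of D minor triad).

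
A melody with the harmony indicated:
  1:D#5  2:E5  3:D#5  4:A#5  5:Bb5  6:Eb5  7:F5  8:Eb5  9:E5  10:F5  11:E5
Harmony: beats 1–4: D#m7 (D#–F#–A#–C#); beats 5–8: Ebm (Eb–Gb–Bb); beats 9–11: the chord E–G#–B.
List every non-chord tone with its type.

E5 (beat 2) — neighbor tone; F5 (beat 7) — neighbor tone; F5 (beat 10) — neighbor tone.

The harmony at that moment is D# minor seventh chord (D#, F#, A#, C#); E5 is not a chord tone.
It is approached by step up from D#5 and left by step down to D#5.
Step away and step back to the same note — a neighbor tone (upper neighbor).
The harmony at that moment is Eb minor triad (Eb, Gb, Bb); F5 is not a chord tone.
It is approached by step up from Eb5 and left by step down to Eb5.
Step away and step back to the same note — a neighbor tone (upper neighbor).
The harmony at that moment is E major triad (E, G#, B); F5 is not a chord tone.
It is approached by step up from E5 and left by step down to E5.
Step away and step back to the same note — a neighbor tone (upper neighbor).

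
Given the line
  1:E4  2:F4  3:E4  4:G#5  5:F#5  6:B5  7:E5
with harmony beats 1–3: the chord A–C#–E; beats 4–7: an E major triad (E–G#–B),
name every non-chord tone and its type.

The harmony at that moment is A major triad (A, C#, E); F4 is not a chord tone.
It is approached by step up from E4 and left by step down to E4.
Step away and step back to the same note — a neighbor tone (upper neighbor).
The harmony at that moment is E major triad (E, G#, B); F#5 is not a chord tone.
It is approached by step down from G#5 and left by leap up to B5.
Step in, leap out — an escape tone.

F4 (beat 2) — neighbor tone; F#5 (beat 5) — escape tone.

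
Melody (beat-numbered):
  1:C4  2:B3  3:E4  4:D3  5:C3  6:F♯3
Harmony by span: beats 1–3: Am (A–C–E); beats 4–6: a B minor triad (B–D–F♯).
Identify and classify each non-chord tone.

The harmony at that moment is A minor triad (A, C, E); B3 is not a chord tone.
It is approached by step down from C4 and left by leap up to E4.
Step in, leap out — an escape tone.
The harmony at that moment is B minor triad (B, D, F♯); C3 is not a chord tone.
It is approached by step down from D3 and left by leap up to F♯3.
Step in, leap out — an escape tone.

B3 (beat 2) — escape tone; C3 (beat 5) — escape tone.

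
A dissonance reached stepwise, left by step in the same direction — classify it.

Passing tone.

Approach: by step. Departure: by step, continuing in the same direction.
Stepwise on both sides with no change of direction means the note fills in the space between two different chord tones — a passing tone. (Had it turned back to its starting note it would be a neighbor tone instead.)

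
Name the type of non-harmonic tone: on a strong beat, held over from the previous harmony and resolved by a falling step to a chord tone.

Approach: by preparation — the pitch is first a chord tone, then held (tied or repeated) while the harmony changes under it. Departure: down by step. Metric position: strong.
A prepared dissonance that resolves downward by step — a suspension. (The same figure resolving upward would be a retardation.)

Suspension.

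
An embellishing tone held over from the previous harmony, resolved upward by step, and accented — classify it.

Retardation.

Approach: by preparation — the pitch is first a chord tone, then held (tied or repeated) while the harmony changes under it. Departure: up by step. Metric position: strong.
A prepared dissonance that resolves upward by step — a retardation. (The same figure resolving downward would be a suspension.)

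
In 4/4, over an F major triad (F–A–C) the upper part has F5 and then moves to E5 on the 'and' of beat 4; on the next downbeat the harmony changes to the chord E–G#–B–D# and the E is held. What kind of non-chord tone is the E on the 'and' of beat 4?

The harmony at that moment is F major triad (F, A, C); E5 is not a chord tone.
It is approached by step down from F5 and then sustained as the same pitch into the next harmony.
Arriving early and becoming a chord tone when the harmony changes — an anticipation.

Anticipation.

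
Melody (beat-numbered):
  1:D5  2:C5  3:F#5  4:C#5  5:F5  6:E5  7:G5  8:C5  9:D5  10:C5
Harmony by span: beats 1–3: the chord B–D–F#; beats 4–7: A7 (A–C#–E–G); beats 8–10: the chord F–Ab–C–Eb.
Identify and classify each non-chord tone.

The harmony at that moment is B minor triad (B, D, F#); C5 is not a chord tone.
It is approached by step down from D5 and left by leap up to F#5.
Step in, leap out — an escape tone.
The harmony at that moment is A dominant seventh chord (A, C#, E, G); F5 is not a chord tone.
It is approached by leap up from C#5 and left by step down to E5.
Leap in, step out — an appoggiatura.
The harmony at that moment is F minor seventh chord (F, Ab, C, Eb); D5 is not a chord tone.
It is approached by step up from C5 and left by step down to C5.
Step away and step back to the same note — a neighbor tone (upper neighbor).

C5 (beat 2) — escape tone; F5 (beat 5) — appoggiatura; D5 (beat 9) — neighbor tone.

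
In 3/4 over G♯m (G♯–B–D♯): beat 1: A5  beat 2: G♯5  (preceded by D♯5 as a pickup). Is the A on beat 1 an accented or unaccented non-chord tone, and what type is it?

Accented appoggiatura.

The harmony at that moment is G♯ minor triad (G♯, B, D♯); A5 is not a chord tone.
It is approached by leap up from D♯5 and left by step down to G♯5.
Leap in, step out — an appoggiatura.
It falls on the downbeat, so it is accented.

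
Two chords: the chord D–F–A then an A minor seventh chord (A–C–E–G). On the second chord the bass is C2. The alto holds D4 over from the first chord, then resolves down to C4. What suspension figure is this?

At the second chord the bass is C2. The suspended D4 lies a ninth above the bass; after resolving down by step to C4, the interval above the bass becomes an octave.
Suspension figures are named by those two intervals: 9–8.

9–8 suspension.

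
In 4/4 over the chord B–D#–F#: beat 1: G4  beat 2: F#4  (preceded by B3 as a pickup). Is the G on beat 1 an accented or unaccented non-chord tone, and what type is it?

The harmony at that moment is B major triad (B, D#, F#); G4 is not a chord tone.
It is approached by leap up from B3 and left by step down to F#4.
Leap in, step out — an appoggiatura.
It falls on the downbeat, so it is accented.

Accented appoggiatura.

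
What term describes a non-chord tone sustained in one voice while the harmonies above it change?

Approach: none. Departure: none — a single pitch is sustained while the chords change around it, passing through harmonies that do not contain it.
No melodic motion at all; the dissonance is created entirely by the moving harmonies against the stationary note — a pedal tone (pedal point).

Pedal tone.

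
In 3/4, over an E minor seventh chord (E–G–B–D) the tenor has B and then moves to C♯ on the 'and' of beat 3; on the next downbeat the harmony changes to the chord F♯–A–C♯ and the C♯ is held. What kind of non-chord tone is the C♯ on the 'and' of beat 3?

The harmony at that moment is E minor seventh chord (E, G, B, D); C♯ is not a chord tone.
It is approached by step up from B and then sustained as the same pitch into the next harmony.
Arriving early and becoming a chord tone when the harmony changes — an anticipation.

Anticipation.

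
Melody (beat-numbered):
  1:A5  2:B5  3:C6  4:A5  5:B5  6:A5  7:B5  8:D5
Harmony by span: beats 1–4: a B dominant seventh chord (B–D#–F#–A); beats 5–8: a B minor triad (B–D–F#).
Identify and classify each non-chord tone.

The harmony at that moment is B dominant seventh chord (B, D#, F#, A); C6 is not a chord tone.
It is approached by step up from B5 and left by leap down to A5.
Step in, leap out — an escape tone.
The harmony at that moment is B minor triad (B, D, F#); A5 is not a chord tone.
It is approached by step down from B5 and left by step up to B5.
Step away and step back to the same note — a neighbor tone (lower neighbor).

C6 (beat 3) — escape tone; A5 (beat 6) — neighbor tone.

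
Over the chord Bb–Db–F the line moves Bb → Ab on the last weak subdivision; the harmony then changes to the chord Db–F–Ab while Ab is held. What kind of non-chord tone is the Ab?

Ab is an anticipation.

The harmony at that moment is Bb minor triad (Bb, Db, F); Ab is not a chord tone.
It is approached by step down from Bb and then sustained as the same pitch into the next harmony.
Arriving early and becoming a chord tone when the harmony changes — an anticipation.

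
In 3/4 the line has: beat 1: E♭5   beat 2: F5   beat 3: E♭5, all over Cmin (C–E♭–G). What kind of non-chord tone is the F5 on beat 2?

The harmony at that moment is C minor triad (C, E♭, G); F5 is not a chord tone.
It is approached by step up from E♭5 and left by step down to E♭5.
Step away and step back to the same note — a neighbor tone (upper neighbor).

Upper neighbor tone.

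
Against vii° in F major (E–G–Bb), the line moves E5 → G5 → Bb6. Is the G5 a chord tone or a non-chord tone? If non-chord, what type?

Chord tone (the third of E diminished triad).

E diminished triad contains E, G, Bb; G is the third, so it is a chord tone.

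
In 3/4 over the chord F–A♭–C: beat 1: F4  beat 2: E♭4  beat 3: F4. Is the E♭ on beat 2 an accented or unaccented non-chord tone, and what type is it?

The harmony at that moment is F minor triad (F, A♭, C); E♭4 is not a chord tone.
It is approached by step down from F4 and left by step up to F4.
Step away and step back to the same note — a neighbor tone (lower neighbor).
It falls on a weak beat, so it is unaccented.

Unaccented neighbor tone.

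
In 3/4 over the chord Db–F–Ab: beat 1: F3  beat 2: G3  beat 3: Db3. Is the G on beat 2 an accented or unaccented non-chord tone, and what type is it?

The harmony at that moment is Db major triad (Db, F, Ab); G3 is not a chord tone.
It is approached by step up from F3 and left by leap down to Db3.
Step in, leap out — an escape tone.
It falls on a weak beat, so it is unaccented.

Unaccented escape tone.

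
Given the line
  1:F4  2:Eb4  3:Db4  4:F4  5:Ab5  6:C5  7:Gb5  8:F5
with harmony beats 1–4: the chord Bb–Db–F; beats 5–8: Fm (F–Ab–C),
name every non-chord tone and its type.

The harmony at that moment is Bb minor triad (Bb, Db, F); Eb4 is not a chord tone.
It is approached by step down from F4 and left by step down to Db4.
Step in, step out in the same direction — a passing tone.
The harmony at that moment is F minor triad (F, Ab, C); Gb5 is not a chord tone.
It is approached by leap up from C5 and left by step down to F5.
Leap in, step out — an appoggiatura.

Eb4 (beat 2) — passing tone; Gb5 (beat 7) — appoggiatura.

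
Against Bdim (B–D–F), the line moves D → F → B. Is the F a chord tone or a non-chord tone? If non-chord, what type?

Chord tone (the fifth of B diminished triad).

B diminished triad contains B, D, F; F is the fifth, so it is a chord tone.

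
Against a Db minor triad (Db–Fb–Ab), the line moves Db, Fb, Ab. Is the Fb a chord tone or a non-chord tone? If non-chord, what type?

Db minor triad contains Db, Fb, Ab; Fb is the third, so it is a chord tone.

Chord tone (the third of Db minor triad).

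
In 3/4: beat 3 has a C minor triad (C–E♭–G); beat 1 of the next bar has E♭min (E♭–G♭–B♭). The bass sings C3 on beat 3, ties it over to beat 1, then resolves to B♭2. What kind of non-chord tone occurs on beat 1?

The harmony at that moment is E♭ minor triad (E♭, G♭, B♭); C3 is not a chord tone.
It is held over (the same pitch as the preceding C3) and left by step down to B♭2.
Held over from the previous chord and resolving down by step — a suspension.

Suspension.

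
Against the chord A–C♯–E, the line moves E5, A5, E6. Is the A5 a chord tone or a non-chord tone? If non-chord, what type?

A major triad contains A, C♯, E; A is the root, so it is a chord tone.

Chord tone (the root of A major triad).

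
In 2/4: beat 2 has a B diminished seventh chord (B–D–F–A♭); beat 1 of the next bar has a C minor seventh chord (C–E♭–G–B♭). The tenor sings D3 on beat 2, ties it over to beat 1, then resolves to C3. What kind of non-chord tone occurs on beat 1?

The harmony at that moment is C minor seventh chord (C, E♭, G, B♭); D3 is not a chord tone.
It is held over (the same pitch as the preceding D3) and left by step down to C3.
Held over from the previous chord and resolving down by step — a suspension.

Suspension.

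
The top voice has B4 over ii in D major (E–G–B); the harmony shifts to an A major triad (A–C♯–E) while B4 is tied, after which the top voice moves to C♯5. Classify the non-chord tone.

B4 is a retardation.

The harmony at that moment is A major triad (A, C♯, E); B4 is not a chord tone.
It is held over (the same pitch as the preceding B4) and left by step up to C♯5.
Held over from the previous chord and resolving up by step — a retardation.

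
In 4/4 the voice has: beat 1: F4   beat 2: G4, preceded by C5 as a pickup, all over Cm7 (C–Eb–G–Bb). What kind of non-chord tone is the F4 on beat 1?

Appoggiatura.

The harmony at that moment is C minor seventh chord (C, Eb, G, Bb); F4 is not a chord tone.
It is approached by leap down from C5 and left by step up to G4.
Leap in, step out, metrically accented — an appoggiatura.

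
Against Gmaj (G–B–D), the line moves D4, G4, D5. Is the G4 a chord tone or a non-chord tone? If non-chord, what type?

Chord tone (the root of G major triad).

G major triad contains G, B, D; G is the root, so it is a chord tone.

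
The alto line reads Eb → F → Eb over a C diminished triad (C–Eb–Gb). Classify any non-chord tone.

F is a neighbor tone.

The harmony at that moment is C diminished triad (C, Eb, Gb); F is not a chord tone.
It is approached by step up from Eb and left by step down to Eb.
Step away and step back to the same note — a neighbor tone (upper neighbor).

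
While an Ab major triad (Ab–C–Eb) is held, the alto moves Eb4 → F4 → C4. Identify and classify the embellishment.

F4 is an escape tone.

The harmony at that moment is Ab major triad (Ab, C, Eb); F4 is not a chord tone.
It is approached by step up from Eb4 and left by leap down to C4.
Step in, leap out — an escape tone.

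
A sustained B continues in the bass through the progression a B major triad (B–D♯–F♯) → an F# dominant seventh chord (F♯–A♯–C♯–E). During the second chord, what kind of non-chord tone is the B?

The harmony at that moment is F♯ dominant seventh chord (F♯, A♯, C♯, E); B is not a chord tone.
It is held over (the same pitch as the preceding B) and then sustained as the same pitch into the next harmony.
Sustained through a change of harmony — a pedal tone.

Pedal tone (pedal point).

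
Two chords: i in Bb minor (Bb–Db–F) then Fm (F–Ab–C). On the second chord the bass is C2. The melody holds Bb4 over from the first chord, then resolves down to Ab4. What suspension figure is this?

7–6 suspension.

At the second chord the bass is C2. The suspended Bb4 lies a seventh above the bass; after resolving down by step to Ab4, the interval above the bass becomes a sixth.
Suspension figures are named by those two intervals: 7–6.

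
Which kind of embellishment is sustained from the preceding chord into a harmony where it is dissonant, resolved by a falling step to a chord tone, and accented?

Approach: by preparation — the pitch is first a chord tone, then held (tied or repeated) while the harmony changes under it. Departure: down by step. Metric position: strong.
A prepared dissonance that resolves downward by step — a suspension. (The same figure resolving upward would be a retardation.)

Suspension.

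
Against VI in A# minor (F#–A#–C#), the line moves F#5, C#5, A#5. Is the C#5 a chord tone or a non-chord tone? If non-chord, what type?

Chord tone (the fifth of F# major triad).

F# major triad contains F#, A#, C#; C# is the fifth, so it is a chord tone.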